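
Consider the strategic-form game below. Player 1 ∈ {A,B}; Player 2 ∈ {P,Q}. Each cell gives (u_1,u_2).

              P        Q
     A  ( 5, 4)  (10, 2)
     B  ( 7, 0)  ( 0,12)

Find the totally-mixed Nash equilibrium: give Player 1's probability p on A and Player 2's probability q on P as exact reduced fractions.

(p,q) = (6/7, 5/6)

P1 indiff ⇒ q·5+(1-q)·10 = q·7+(1-q)·0 ⇒ q(-2) = (1-q)(-10) ⇒ q = 5/6
P2 indiff ⇒ p·4+(1-p)·0 = p·2+(1-p)·12 ⇒ p(2) = (1-p)(12) ⇒ p = 6/7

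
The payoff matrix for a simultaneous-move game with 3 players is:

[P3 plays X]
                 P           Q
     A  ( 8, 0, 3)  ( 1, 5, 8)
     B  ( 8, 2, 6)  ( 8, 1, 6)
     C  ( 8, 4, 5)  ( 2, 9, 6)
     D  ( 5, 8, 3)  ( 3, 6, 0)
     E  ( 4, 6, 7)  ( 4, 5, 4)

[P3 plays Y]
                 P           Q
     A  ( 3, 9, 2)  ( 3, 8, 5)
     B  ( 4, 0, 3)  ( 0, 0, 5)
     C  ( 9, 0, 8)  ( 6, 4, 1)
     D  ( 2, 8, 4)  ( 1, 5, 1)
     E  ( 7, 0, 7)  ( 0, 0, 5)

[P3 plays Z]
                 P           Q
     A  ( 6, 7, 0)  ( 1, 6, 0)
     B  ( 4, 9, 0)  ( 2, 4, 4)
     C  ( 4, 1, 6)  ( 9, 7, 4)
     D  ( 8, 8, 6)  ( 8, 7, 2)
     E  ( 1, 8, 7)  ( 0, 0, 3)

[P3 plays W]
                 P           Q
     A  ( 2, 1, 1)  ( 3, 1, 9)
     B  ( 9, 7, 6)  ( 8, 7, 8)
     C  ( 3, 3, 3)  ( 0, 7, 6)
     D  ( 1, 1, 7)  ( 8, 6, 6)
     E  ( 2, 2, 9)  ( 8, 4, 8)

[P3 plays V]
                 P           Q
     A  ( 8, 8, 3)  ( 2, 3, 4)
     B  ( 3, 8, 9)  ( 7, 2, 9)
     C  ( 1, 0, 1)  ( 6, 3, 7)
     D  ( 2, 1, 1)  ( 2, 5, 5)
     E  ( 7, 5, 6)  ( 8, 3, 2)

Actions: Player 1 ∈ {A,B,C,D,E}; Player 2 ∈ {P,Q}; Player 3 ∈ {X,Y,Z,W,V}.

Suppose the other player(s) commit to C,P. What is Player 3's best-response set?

argmax u_3 = {Y}

u_3(X vs C,P) = 5
u_3(Y vs C,P) = 8
u_3(Z vs C,P) = 6
u_3(W vs C,P) = 3
u_3(V vs C,P) = 1
max payoff 8 at {Y}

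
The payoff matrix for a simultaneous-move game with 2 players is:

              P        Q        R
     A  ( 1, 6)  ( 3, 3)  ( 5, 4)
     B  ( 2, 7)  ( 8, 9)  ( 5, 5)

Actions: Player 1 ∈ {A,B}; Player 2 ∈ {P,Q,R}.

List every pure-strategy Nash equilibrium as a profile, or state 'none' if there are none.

(A,P): not NE [P1→B gives 2>1]
(A,Q): not NE [P1→B gives 8>3; P2→P gives 6>3]
(A,R): not NE [P2→P gives 6>4]
(B,P): not NE [P2→Q gives 9>7]
(B,Q): NE
(B,R): not NE [P2→Q gives 9>5]

NE set: (B,Q)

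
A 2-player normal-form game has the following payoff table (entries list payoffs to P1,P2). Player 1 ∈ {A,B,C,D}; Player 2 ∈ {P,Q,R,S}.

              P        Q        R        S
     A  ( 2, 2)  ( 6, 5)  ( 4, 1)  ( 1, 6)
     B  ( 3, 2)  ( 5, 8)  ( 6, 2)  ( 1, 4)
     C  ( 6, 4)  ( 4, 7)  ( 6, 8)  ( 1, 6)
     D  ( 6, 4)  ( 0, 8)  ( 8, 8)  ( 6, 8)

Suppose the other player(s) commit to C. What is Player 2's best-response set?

u_2(P vs C) = 4
u_2(Q vs C) = 7
u_2(R vs C) = 8
u_2(S vs C) = 6
max payoff 8 at {R}

BR_2 = {R}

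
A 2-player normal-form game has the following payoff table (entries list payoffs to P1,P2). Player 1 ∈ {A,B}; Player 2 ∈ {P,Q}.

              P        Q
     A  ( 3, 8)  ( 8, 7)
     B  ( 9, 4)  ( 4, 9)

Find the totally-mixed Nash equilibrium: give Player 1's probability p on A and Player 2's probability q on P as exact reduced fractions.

(p,q) = (5/6, 2/5)

P1 indiff ⇒ q·3+(1-q)·8 = q·9+(1-q)·4 ⇒ q(-6) = (1-q)(-4) ⇒ q = 2/5
P2 indiff ⇒ p·8+(1-p)·4 = p·7+(1-p)·9 ⇒ p(1) = (1-p)(5) ⇒ p = 5/6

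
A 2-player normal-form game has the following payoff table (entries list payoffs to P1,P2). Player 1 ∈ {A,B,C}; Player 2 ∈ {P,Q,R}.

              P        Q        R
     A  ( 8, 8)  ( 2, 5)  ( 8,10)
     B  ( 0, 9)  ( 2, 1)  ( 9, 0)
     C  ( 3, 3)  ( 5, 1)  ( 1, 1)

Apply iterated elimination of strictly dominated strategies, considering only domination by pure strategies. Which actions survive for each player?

P2 drop Q (P beats it: A:8>5 B:9>1 C:3>1)
P1 drop C (A beats it: P:8>3 R:8>1)
P1→{A,B} P2→{P,R}

Survivors P1:{A,B} P2:{P,R}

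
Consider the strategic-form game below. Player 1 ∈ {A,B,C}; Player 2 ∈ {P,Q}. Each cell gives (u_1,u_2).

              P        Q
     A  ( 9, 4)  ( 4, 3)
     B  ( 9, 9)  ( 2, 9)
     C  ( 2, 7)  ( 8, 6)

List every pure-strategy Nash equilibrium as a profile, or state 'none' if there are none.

(A,P): NE
(A,Q): not NE [P1→C gives 8>4; P2→P gives 4>3]
(B,P): NE
(B,Q): not NE [P1→C gives 8>2]
(C,P): not NE [P1→B gives 9>2]
(C,Q): not NE [P2→P gives 7>6]

NE set: (A,P), (B,P)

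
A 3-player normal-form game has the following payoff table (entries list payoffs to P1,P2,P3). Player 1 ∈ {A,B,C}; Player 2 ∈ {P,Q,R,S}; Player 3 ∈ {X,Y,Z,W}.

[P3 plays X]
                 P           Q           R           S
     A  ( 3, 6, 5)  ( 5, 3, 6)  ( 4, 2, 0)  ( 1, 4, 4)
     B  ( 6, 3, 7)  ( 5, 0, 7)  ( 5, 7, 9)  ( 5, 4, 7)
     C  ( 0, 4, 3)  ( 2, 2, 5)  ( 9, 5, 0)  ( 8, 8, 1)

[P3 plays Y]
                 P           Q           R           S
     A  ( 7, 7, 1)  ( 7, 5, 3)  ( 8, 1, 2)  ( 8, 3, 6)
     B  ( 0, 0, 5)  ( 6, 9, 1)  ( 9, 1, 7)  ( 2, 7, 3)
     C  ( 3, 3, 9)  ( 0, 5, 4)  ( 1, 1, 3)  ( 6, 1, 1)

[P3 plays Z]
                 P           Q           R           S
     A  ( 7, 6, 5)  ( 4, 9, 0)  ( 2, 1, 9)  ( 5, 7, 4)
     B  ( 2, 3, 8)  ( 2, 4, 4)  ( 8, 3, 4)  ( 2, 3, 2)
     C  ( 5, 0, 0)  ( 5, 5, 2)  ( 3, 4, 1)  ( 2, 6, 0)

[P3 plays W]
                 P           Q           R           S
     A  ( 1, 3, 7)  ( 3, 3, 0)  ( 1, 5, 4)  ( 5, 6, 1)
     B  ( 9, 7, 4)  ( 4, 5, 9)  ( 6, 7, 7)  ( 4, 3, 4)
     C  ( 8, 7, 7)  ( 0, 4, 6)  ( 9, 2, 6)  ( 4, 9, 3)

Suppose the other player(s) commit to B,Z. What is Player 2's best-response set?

u_2(P vs B,Z) = 3
u_2(Q vs B,Z) = 4
u_2(R vs B,Z) = 3
u_2(S vs B,Z) = 3
max payoff 4 at {Q}

P2 best: {Q}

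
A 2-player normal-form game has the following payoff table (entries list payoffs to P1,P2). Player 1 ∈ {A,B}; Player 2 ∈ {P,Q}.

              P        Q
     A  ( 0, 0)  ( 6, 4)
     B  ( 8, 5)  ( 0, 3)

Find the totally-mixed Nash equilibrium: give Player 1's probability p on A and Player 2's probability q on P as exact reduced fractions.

P1 indiff ⇒ q·0+(1-q)·6 = q·8+(1-q)·0 ⇒ q(-8) = (1-q)(-6) ⇒ q = 3/7
P2 indiff ⇒ p·0+(1-p)·5 = p·4+(1-p)·3 ⇒ p(-4) = (1-p)(-2) ⇒ p = 1/3

p=1/3, q=3/7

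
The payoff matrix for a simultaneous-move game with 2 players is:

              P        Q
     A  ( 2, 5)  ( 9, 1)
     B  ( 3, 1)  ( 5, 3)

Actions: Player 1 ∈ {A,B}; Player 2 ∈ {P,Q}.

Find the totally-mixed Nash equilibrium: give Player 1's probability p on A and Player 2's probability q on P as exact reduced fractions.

P1 indiff ⇒ q·2+(1-q)·9 = q·3+(1-q)·5 ⇒ q(-1) = (1-q)(-4) ⇒ q = 4/5
P2 indiff ⇒ p·5+(1-p)·1 = p·1+(1-p)·3 ⇒ p(4) = (1-p)(2) ⇒ p = 1/3

p=1/3, q=4/5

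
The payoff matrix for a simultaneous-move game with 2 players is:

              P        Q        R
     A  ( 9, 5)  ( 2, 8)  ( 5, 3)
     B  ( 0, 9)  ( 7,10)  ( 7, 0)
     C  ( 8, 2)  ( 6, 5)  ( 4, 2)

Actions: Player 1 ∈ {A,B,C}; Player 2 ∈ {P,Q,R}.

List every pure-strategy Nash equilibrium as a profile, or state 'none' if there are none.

(A,P): not NE [P2→Q gives 8>5]
(A,Q): not NE [P1→B gives 7>2]
(A,R): not NE [P1→B gives 7>5; P2→Q gives 8>3]
(B,P): not NE [P1→A gives 9>0; P2→Q gives 10>9]
(B,Q): NE
(B,R): not NE [P2→Q gives 10>0]
(C,P): not NE [P1→A gives 9>8; P2→Q gives 5>2]
(C,Q): not NE [P1→B gives 7>6]
(C,R): not NE [P1→B gives 7>4; P2→Q gives 5>2]

NE set: (B,Q)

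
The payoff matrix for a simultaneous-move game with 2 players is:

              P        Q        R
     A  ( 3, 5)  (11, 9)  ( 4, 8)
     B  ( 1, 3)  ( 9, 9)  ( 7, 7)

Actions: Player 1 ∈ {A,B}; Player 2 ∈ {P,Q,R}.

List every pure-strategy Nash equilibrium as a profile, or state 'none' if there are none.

(A,P): not NE [P2→Q gives 9>5]
(A,Q): NE
(A,R): not NE [P1→B gives 7>4; P2→Q gives 9>8]
(B,P): not NE [P1→A gives 3>1; P2→Q gives 9>3]
(B,Q): not NE [P1→A gives 11>9]
(B,R): not NE [P2→Q gives 9>7]

PSNE = {(A,Q)}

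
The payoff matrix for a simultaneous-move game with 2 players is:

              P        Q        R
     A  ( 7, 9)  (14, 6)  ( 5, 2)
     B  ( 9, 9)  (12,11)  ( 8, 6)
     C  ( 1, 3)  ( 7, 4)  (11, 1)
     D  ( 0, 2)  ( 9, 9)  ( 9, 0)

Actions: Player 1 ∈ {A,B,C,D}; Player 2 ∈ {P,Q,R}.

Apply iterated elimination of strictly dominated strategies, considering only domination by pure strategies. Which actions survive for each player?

P2 drop R (P beats it: A:9>2 B:9>6 C:3>1 D:2>0)
P1 drop C (A beats it: P:7>1 Q:14>7)
P1 drop D (A beats it: P:7>0 Q:14>9)
P1→{A,B} P2→{P,Q}

IESDS → P1:{A,B} P2:{P,Q}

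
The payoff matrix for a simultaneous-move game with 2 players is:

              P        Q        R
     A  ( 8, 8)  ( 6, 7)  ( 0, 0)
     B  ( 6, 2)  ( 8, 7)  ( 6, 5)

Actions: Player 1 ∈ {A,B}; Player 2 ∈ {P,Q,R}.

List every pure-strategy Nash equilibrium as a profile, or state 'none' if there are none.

(A,P): NE
(A,Q): not NE [P1→B gives 8>6; P2→P gives 8>7]
(A,R): not NE [P1→B gives 6>0; P2→P gives 8>0]
(B,P): not NE [P1→A gives 8>6; P2→Q gives 7>2]
(B,Q): NE
(B,R): not NE [P2→Q gives 7>5]

NE set: (A,P), (B,Q)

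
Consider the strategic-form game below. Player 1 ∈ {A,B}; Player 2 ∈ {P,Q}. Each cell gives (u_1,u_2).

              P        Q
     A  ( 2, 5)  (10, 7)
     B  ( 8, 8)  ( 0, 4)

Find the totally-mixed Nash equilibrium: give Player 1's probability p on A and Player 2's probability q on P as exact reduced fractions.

(p,q) = (2/3, 5/8)

P1 indiff ⇒ q·2+(1-q)·10 = q·8+(1-q)·0 ⇒ q(-6) = (1-q)(-10) ⇒ q = 5/8
P2 indiff ⇒ p·5+(1-p)·8 = p·7+(1-p)·4 ⇒ p(-2) = (1-p)(-4) ⇒ p = 2/3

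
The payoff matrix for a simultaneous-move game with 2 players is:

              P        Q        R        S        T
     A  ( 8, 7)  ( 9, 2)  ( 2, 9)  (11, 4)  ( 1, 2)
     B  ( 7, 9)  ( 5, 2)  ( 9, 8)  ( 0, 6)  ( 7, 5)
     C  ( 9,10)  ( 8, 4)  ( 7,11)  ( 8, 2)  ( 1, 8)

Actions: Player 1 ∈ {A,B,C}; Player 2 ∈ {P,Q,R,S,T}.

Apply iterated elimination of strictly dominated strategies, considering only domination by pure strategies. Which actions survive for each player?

Survivors P1:{B,C} P2:{P,R}

P2 drop Q (P beats it: A:7>2 B:9>2 C:10>4)
P2 drop S (P beats it: A:7>4 B:9>6 C:10>2)
P2 drop T (P beats it: A:7>2 B:9>5 C:10>8)
P1 drop A (C beats it: P:9>8 R:7>2)
P1→{B,C} P2→{P,R}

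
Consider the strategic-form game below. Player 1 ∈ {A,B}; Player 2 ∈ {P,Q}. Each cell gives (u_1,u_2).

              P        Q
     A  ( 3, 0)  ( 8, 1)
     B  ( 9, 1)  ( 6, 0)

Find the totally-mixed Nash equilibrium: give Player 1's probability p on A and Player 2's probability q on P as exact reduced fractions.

P1 indiff ⇒ q·3+(1-q)·8 = q·9+(1-q)·6 ⇒ q(-6) = (1-q)(-2) ⇒ q = 1/4
P2 indiff ⇒ p·0+(1-p)·1 = p·1+(1-p)·0 ⇒ p(-1) = (1-p)(-1) ⇒ p = 1/2

p=1/2, q=1/4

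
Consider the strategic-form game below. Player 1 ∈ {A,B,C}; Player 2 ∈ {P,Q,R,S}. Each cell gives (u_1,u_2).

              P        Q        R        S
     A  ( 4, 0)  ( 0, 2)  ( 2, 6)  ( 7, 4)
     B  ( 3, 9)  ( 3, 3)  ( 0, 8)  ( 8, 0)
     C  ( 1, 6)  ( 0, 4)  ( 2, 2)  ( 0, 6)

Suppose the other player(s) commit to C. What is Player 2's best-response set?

u_2(P vs C) = 6
u_2(Q vs C) = 4
u_2(R vs C) = 2
u_2(S vs C) = 6
max payoff 6 at {P,S}

P2 best: {P,S}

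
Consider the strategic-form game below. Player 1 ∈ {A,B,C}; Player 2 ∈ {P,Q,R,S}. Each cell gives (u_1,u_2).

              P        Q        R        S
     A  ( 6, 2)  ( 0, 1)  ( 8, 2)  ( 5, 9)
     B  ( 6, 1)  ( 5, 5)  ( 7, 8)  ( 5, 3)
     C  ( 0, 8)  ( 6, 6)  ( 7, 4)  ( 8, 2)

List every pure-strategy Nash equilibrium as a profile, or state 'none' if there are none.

Equilibria: none

(A,P): not NE [P2→S gives 9>2]
(A,Q): not NE [P1→C gives 6>0; P2→S gives 9>1]
(A,R): not NE [P2→S gives 9>2]
(A,S): not NE [P1→C gives 8>5]
(B,P): not NE [P2→R gives 8>1]
(B,Q): not NE [P1→C gives 6>5; P2→R gives 8>5]
(B,R): not NE [P1→A gives 8>7]
(B,S): not NE [P1→C gives 8>5; P2→R gives 8>3]
(C,P): not NE [P1→B gives 6>0]
(C,Q): not NE [P2→P gives 8>6]
(C,R): not NE [P1→A gives 8>7; P2→P gives 8>4]
(C,S): not NE [P2→P gives 8>2]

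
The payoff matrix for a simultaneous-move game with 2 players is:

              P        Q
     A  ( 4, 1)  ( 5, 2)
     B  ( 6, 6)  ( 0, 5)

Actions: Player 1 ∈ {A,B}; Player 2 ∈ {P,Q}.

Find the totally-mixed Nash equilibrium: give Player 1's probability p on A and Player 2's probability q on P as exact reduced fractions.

P1 indiff ⇒ q·4+(1-q)·5 = q·6+(1-q)·0 ⇒ q(-2) = (1-q)(-5) ⇒ q = 5/7
P2 indiff ⇒ p·1+(1-p)·6 = p·2+(1-p)·5 ⇒ p(-1) = (1-p)(-1) ⇒ p = 1/2

p=1/2, q=5/7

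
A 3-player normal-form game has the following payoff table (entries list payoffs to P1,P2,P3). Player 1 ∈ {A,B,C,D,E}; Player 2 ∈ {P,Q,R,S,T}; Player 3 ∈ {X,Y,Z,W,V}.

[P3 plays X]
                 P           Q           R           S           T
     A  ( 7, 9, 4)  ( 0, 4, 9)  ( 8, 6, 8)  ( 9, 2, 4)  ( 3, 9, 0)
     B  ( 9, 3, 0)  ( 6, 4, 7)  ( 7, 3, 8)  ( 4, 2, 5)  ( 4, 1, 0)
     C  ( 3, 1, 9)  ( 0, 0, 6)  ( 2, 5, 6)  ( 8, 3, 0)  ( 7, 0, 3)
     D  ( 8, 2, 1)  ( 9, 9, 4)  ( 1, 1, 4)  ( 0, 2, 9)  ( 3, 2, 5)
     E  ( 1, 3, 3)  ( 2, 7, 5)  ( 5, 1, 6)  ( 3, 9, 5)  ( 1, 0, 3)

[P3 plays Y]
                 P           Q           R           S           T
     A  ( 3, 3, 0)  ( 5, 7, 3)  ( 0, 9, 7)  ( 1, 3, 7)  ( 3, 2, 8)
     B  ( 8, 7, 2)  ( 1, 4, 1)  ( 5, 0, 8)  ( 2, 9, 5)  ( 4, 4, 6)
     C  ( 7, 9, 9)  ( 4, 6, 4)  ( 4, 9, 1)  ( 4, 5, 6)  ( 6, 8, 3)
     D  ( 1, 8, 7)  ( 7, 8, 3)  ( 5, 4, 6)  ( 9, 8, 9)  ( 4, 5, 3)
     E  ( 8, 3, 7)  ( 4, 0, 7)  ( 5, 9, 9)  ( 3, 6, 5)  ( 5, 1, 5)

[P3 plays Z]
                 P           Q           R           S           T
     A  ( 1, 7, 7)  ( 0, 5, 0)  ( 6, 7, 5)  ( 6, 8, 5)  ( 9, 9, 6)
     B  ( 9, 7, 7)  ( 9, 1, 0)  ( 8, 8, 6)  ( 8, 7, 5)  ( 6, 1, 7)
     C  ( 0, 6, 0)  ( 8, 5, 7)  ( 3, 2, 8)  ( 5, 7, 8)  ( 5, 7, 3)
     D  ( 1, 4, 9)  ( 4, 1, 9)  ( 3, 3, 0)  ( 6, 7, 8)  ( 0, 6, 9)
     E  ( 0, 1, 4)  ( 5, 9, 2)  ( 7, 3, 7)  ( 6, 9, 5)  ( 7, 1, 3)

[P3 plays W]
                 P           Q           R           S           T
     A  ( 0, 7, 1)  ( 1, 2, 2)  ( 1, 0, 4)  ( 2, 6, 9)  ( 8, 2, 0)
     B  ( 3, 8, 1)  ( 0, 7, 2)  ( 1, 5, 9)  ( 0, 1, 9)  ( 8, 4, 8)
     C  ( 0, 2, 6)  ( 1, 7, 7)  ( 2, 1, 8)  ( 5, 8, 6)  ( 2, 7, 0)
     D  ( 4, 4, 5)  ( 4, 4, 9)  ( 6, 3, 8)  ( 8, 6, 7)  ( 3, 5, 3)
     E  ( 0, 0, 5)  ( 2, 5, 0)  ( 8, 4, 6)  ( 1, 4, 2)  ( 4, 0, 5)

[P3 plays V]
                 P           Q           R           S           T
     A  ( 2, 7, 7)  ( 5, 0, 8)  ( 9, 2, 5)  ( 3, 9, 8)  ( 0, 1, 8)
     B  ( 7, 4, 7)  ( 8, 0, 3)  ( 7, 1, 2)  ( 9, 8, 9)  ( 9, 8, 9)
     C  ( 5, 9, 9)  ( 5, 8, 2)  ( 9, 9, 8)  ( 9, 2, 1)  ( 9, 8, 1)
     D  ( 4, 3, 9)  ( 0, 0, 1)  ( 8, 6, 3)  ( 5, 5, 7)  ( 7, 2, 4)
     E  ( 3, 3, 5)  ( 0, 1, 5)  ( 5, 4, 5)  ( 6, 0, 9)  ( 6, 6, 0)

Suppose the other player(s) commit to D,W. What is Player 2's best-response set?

u_2(P vs D,W) = 4
u_2(Q vs D,W) = 4
u_2(R vs D,W) = 3
u_2(S vs D,W) = 6
u_2(T vs D,W) = 5
max payoff 6 at {S}

BR_2 = {S}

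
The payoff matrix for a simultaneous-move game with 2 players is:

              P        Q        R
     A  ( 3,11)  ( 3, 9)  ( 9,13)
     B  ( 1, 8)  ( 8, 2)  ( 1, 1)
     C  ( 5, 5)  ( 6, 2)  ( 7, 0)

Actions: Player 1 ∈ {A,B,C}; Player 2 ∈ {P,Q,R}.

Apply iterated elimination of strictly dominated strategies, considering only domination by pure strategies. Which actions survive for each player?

IESDS → P1:{A,C} P2:{P,R}

P2 drop Q (P beats it: A:11>9 B:8>2 C:5>2)
P1 drop B (A beats it: P:3>1 R:9>1)
P1→{A,C} P2→{P,R}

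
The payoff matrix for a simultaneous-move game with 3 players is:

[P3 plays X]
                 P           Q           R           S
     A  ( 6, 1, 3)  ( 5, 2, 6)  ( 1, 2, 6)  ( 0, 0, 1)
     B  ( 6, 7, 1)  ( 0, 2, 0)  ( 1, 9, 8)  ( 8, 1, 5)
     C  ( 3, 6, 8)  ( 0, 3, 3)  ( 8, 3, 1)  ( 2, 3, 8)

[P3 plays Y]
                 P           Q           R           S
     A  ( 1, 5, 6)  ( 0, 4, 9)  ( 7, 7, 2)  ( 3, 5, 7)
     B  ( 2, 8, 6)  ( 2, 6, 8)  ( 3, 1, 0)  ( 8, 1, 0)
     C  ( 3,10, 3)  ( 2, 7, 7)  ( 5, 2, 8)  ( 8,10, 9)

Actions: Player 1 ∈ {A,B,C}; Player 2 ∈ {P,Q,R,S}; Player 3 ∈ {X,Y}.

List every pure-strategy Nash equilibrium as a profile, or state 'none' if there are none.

(A,P,X): not NE [P2→R gives 2>1; P3→Y gives 6>3]
(A,P,Y): not NE [P1→C gives 3>1; P2→R gives 7>5]
(A,Q,X): not NE [P3→Y gives 9>6]
(A,Q,Y): not NE [P1→C gives 2>0; P2→R gives 7>4]
(A,R,X): not NE [P1→C gives 8>1]
(A,R,Y): not NE [P3→X gives 6>2]
(A,S,X): not NE [P1→B gives 8>0; P2→R gives 2>0; P3→Y gives 7>1]
(A,S,Y): not NE [P1→C gives 8>3; P2→R gives 7>5]
(B,P,X): not NE [P2→R gives 9>7; P3→Y gives 6>1]
(B,P,Y): not NE [P1→C gives 3>2]
(B,Q,X): not NE [P1→A gives 5>0; P2→R gives 9>2; P3→Y gives 8>0]
(B,Q,Y): not NE [P2→P gives 8>6]
(B,R,X): not NE [P1→C gives 8>1]
(B,R,Y): not NE [P1→A gives 7>3; P2→P gives 8>1; P3→X gives 8>0]
(B,S,X): not NE [P2→R gives 9>1]
(B,S,Y): not NE [P2→P gives 8>1; P3→X gives 5>0]
(C,P,X): not NE [P1→B gives 6>3]
(C,P,Y): not NE [P3→X gives 8>3]
(C,Q,X): not NE [P1→A gives 5>0; P2→P gives 6>3; P3→Y gives 7>3]
(C,Q,Y): not NE [P2→S gives 10>7]
(C,R,X): not NE [P2→P gives 6>3; P3→Y gives 8>1]
(C,R,Y): not NE [P1→A gives 7>5; P2→S gives 10>2]
(C,S,X): not NE [P1→B gives 8>2; P2→P gives 6>3; P3→Y gives 9>8]
(C,S,Y): NE

PSNE = {(C,S,Y)}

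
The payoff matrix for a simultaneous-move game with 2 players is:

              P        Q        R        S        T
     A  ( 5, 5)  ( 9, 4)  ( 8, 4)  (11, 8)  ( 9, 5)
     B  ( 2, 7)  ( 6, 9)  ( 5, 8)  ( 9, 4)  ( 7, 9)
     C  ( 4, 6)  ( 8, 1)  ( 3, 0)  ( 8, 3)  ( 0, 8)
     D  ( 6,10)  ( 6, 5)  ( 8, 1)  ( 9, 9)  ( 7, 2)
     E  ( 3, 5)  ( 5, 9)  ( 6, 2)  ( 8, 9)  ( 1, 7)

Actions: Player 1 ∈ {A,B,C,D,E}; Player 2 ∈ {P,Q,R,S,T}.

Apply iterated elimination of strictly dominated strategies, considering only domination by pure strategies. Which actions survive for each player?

Remaining: P1:{A,D} P2:{P,S}

P1 drop B (A beats it: P:5>2 Q:9>6 R:8>5 S:11>9 T:9>7)
P1 drop C (A beats it: P:5>4 Q:9>8 R:8>3 S:11>8 T:9>0)
P1 drop E (A beats it: P:5>3 Q:9>5 R:8>6 S:11>8 T:9>1)
P2 drop Q (P beats it: A:5>4 D:10>5)
P2 drop R (P beats it: A:5>4 D:10>1)
P2 drop T (S beats it: A:8>5 D:9>2)
P1→{A,D} P2→{P,S}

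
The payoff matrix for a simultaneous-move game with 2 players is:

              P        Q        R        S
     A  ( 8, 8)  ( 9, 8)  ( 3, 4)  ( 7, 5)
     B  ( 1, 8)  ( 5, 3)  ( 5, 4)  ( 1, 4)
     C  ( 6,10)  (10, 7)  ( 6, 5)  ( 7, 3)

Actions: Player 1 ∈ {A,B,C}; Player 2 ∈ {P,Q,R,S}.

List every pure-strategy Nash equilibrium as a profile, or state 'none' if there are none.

(A,P): NE
(A,Q): not NE [P1→C gives 10>9]
(A,R): not NE [P1→C gives 6>3; P2→Q gives 8>4]
(A,S): not NE [P2→Q gives 8>5]
(B,P): not NE [P1→A gives 8>1]
(B,Q): not NE [P1→C gives 10>5; P2→P gives 8>3]
(B,R): not NE [P1→C gives 6>5; P2→P gives 8>4]
(B,S): not NE [P1→C gives 7>1; P2→P gives 8>4]
(C,P): not NE [P1→A gives 8>6]
(C,Q): not NE [P2→P gives 10>7]
(C,R): not NE [P2→P gives 10>5]
(C,S): not NE [P2→P gives 10>3]

PSNE = {(A,P)}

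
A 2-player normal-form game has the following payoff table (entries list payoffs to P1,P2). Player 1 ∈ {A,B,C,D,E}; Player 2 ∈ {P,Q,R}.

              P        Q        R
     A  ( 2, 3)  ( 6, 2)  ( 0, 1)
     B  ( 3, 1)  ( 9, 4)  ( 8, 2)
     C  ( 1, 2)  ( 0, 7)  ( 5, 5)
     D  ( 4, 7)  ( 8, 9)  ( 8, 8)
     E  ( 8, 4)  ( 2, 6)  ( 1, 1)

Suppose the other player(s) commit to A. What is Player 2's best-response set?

u_2(P vs A) = 3
u_2(Q vs A) = 2
u_2(R vs A) = 1
max payoff 3 at {P}

argmax u_2 = {P}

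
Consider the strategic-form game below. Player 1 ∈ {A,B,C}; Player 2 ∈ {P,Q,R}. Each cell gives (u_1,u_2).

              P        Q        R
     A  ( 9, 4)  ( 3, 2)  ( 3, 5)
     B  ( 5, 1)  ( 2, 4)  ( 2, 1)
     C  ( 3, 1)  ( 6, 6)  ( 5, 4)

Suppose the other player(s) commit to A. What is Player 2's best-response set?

argmax u_2 = {R}

u_2(P vs A) = 4
u_2(Q vs A) = 2
u_2(R vs A) = 5
max payoff 5 at {R}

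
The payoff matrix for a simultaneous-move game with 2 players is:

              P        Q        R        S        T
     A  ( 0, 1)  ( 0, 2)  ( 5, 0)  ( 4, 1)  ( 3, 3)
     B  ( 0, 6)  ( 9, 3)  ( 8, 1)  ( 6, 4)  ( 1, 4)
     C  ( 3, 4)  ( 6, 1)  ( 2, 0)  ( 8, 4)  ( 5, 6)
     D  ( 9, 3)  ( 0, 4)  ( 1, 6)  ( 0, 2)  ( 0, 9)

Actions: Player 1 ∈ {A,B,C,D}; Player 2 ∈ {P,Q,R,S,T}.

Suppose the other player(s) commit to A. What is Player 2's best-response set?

P2 best: {T}

u_2(P vs A) = 1
u_2(Q vs A) = 2
u_2(R vs A) = 0
u_2(S vs A) = 1
u_2(T vs A) = 3
max payoff 3 at {T}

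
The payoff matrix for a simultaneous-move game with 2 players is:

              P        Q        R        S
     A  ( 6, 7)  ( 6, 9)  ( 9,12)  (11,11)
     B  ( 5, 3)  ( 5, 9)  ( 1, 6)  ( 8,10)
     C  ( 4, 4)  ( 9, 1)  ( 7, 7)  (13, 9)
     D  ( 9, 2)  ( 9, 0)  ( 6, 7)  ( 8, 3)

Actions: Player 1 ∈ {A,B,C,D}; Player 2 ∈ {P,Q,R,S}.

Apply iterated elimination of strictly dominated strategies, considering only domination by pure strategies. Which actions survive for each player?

P1 drop B (A beats it: P:6>5 Q:6>5 R:9>1 S:11>8)
P2 drop P (R beats it: A:12>7 C:7>4 D:7>2)
P2 drop Q (R beats it: A:12>9 C:7>1 D:7>0)
P1 drop D (A beats it: R:9>6 S:11>8)
P1→{A,C} P2→{R,S}

Survivors P1:{A,C} P2:{R,S}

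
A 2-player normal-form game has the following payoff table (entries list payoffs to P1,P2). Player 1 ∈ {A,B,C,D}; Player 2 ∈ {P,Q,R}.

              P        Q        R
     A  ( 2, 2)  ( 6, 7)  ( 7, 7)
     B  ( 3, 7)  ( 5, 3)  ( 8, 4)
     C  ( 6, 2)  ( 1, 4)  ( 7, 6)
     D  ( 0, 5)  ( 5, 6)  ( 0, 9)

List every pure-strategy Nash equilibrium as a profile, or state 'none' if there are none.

(A,P): not NE [P1→C gives 6>2; P2→R gives 7>2]
(A,Q): NE
(A,R): not NE [P1→B gives 8>7]
(B,P): not NE [P1→C gives 6>3]
(B,Q): not NE [P1→A gives 6>5; P2→P gives 7>3]
(B,R): not NE [P2→P gives 7>4]
(C,P): not NE [P2→R gives 6>2]
(C,Q): not NE [P1→A gives 6>1; P2→R gives 6>4]
(C,R): not NE [P1→B gives 8>7]
(D,P): not NE [P1→C gives 6>0; P2→R gives 9>5]
(D,Q): not NE [P1→A gives 6>5; P2→R gives 9>6]
(D,R): not NE [P1→B gives 8>0]

Nash profiles: (A,Q)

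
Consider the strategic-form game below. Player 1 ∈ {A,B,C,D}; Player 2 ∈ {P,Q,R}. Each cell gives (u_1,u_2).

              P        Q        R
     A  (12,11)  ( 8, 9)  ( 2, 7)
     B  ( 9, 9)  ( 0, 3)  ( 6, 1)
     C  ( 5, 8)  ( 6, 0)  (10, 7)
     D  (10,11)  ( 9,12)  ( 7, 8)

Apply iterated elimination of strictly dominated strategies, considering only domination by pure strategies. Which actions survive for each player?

P1 drop B (D beats it: P:10>9 Q:9>0 R:7>6)
P2 drop R (P beats it: A:11>7 C:8>7 D:11>8)
P1 drop C (A beats it: P:12>5 Q:8>6)
P1→{A,D} P2→{P,Q}

IESDS → P1:{A,D} P2:{P,Q}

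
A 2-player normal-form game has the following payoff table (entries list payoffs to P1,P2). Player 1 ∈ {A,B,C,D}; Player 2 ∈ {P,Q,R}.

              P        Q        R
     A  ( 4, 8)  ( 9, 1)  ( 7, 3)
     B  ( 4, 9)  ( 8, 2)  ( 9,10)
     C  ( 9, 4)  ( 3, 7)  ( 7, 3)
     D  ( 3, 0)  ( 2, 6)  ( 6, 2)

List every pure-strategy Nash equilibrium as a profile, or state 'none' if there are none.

PSNE = {(B,R)}

(A,P): not NE [P1→C gives 9>4]
(A,Q): not NE [P2→P gives 8>1]
(A,R): not NE [P1→B gives 9>7; P2→P gives 8>3]
(B,P): not NE [P1→C gives 9>4; P2→R gives 10>9]
(B,Q): not NE [P1→A gives 9>8; P2→R gives 10>2]
(B,R): NE
(C,P): not NE [P2→Q gives 7>4]
(C,Q): not NE [P1→A gives 9>3]
(C,R): not NE [P1→B gives 9>7; P2→Q gives 7>3]
(D,P): not NE [P1→C gives 9>3; P2→Q gives 6>0]
(D,Q): not NE [P1→A gives 9>2]
(D,R): not NE [P1→B gives 9>6; P2→Q gives 6>2]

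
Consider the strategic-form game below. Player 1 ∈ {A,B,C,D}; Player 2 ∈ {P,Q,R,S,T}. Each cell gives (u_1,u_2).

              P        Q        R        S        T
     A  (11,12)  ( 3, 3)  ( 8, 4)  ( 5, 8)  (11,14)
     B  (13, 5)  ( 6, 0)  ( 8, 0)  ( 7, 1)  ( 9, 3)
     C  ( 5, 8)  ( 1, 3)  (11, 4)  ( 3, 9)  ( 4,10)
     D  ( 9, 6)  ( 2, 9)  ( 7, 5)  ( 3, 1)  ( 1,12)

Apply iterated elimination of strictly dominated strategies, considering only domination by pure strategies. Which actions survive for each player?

IESDS → P1:{A,B} P2:{P,T}

P1 drop D (A beats it: P:11>9 Q:3>2 R:8>7 S:5>3 T:11>1)
P2 drop Q (P beats it: A:12>3 B:5>0 C:8>3)
P2 drop R (P beats it: A:12>4 B:5>0 C:8>4)
P1 drop C (A beats it: P:11>5 S:5>3 T:11>4)
P2 drop S (P beats it: A:12>8 B:5>1)
P1→{A,B} P2→{P,T}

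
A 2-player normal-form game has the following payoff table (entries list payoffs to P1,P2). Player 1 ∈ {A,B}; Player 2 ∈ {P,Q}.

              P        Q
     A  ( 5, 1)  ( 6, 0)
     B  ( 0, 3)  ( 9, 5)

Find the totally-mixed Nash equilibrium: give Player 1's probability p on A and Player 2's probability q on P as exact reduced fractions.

p=2/3, q=3/8

P1 indiff ⇒ q·5+(1-q)·6 = q·0+(1-q)·9 ⇒ q(5) = (1-q)(3) ⇒ q = 3/8
P2 indiff ⇒ p·1+(1-p)·3 = p·0+(1-p)·5 ⇒ p(1) = (1-p)(2) ⇒ p = 2/3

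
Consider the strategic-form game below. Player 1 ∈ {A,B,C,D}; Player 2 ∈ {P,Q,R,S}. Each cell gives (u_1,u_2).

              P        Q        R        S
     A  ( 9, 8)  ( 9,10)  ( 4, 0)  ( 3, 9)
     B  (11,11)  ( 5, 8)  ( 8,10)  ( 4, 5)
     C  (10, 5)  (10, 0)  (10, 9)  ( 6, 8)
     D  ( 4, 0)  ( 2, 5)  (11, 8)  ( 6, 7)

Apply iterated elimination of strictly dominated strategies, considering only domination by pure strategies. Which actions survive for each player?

Remaining: P1:{B,C,D} P2:{P,R}

P1 drop A (C beats it: P:10>9 Q:10>9 R:10>4 S:6>3)
P2 drop Q (R beats it: B:10>8 C:9>0 D:8>5)
P2 drop S (R beats it: B:10>5 C:9>8 D:8>7)
P1→{B,C,D} P2→{P,R}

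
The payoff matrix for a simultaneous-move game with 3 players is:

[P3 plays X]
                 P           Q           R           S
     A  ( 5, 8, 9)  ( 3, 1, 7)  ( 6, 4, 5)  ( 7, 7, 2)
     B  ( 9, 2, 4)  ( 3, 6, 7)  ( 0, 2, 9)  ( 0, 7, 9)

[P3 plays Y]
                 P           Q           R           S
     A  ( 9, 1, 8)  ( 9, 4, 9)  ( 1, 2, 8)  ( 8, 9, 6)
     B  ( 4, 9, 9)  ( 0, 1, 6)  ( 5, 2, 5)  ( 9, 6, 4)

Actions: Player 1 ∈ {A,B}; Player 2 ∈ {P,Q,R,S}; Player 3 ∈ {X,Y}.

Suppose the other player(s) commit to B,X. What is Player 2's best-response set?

argmax u_2 = {S}

u_2(P vs B,X) = 2
u_2(Q vs B,X) = 6
u_2(R vs B,X) = 2
u_2(S vs B,X) = 7
max payoff 7 at {S}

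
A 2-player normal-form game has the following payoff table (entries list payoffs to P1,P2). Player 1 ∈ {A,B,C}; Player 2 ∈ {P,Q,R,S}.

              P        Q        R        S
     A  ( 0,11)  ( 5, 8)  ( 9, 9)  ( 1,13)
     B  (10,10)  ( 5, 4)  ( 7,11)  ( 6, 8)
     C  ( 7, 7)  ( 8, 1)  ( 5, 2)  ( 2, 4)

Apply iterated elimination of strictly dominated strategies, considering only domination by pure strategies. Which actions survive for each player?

P2 drop Q (P beats it: A:11>8 B:10>4 C:7>1)
P1 drop C (B beats it: P:10>7 R:7>5 S:6>2)
P1→{A,B} P2→{P,R,S}

IESDS → P1:{A,B} P2:{P,R,S}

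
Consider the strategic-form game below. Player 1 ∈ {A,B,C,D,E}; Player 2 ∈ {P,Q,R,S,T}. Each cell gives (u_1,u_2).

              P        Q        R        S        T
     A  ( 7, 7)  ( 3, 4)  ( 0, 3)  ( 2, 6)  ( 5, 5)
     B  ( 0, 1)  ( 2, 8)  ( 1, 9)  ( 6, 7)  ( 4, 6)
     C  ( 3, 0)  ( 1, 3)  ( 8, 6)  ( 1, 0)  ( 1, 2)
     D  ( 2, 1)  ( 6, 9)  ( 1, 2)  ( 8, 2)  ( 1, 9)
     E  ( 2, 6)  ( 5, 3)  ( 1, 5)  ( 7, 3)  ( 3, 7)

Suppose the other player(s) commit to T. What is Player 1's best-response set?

P1 best: {A}

u_1(A vs T) = 5
u_1(B vs T) = 4
u_1(C vs T) = 1
u_1(D vs T) = 1
u_1(E vs T) = 3
max payoff 5 at {A}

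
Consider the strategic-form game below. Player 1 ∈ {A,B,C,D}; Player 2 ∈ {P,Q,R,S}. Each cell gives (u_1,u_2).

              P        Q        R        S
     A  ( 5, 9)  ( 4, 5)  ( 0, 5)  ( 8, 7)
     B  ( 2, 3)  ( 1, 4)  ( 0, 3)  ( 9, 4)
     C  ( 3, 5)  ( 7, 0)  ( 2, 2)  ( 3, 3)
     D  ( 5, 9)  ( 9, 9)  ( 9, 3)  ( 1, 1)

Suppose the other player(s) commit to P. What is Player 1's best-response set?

u_1(A vs P) = 5
u_1(B vs P) = 2
u_1(C vs P) = 3
u_1(D vs P) = 5
max payoff 5 at {A,D}

P1 best: {A,D}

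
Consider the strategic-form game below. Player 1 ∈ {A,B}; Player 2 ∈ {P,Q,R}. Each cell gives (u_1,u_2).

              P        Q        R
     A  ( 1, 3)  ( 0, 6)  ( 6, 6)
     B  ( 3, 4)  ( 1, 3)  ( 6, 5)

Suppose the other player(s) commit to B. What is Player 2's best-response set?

u_2(P vs B) = 4
u_2(Q vs B) = 3
u_2(R vs B) = 5
max payoff 5 at {R}

P2 best: {R}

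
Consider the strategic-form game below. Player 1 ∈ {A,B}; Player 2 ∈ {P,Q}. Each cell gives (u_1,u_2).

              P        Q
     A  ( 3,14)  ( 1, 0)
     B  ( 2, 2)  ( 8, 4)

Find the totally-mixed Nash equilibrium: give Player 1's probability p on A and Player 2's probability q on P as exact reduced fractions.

P1 indiff ⇒ q·3+(1-q)·1 = q·2+(1-q)·8 ⇒ q(1) = (1-q)(7) ⇒ q = 7/8
P2 indiff ⇒ p·14+(1-p)·2 = p·0+(1-p)·4 ⇒ p(14) = (1-p)(2) ⇒ p = 1/8

p=1/8, q=7/8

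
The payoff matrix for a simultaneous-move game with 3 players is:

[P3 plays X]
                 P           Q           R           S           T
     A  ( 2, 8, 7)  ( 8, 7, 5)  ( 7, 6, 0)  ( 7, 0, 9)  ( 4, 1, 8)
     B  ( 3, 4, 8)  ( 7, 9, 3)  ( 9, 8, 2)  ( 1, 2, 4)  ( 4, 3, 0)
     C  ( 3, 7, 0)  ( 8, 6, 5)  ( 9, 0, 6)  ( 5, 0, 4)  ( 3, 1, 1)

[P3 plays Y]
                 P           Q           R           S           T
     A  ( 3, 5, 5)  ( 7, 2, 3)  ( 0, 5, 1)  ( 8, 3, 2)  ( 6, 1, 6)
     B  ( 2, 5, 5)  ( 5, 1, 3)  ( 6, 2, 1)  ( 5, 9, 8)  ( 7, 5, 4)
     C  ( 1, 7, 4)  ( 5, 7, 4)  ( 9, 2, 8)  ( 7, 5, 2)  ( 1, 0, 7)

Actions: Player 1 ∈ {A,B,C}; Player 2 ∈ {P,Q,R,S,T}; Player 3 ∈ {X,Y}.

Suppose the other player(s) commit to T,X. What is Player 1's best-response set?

u_1(A vs T,X) = 4
u_1(B vs T,X) = 4
u_1(C vs T,X) = 3
max payoff 4 at {A,B}

BR_1 = {A,B}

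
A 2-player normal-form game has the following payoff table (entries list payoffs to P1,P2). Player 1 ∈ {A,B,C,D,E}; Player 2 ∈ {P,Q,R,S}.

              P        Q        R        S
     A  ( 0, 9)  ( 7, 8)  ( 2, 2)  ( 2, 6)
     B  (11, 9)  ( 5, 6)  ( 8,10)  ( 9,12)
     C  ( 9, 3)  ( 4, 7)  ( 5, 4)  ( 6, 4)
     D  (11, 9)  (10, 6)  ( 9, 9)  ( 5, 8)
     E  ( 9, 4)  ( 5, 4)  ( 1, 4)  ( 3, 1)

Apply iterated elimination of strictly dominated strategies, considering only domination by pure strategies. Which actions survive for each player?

P1 drop A (D beats it: P:11>0 Q:10>7 R:9>2 S:5>2)
P1 drop C (B beats it: P:11>9 Q:5>4 R:8>5 S:9>6)
P1 drop E (D beats it: P:11>9 Q:10>5 R:9>1 S:5>3)
P2 drop Q (P beats it: B:9>6 D:9>6)
P1→{B,D} P2→{P,R,S}

Remaining: P1:{B,D} P2:{P,R,S}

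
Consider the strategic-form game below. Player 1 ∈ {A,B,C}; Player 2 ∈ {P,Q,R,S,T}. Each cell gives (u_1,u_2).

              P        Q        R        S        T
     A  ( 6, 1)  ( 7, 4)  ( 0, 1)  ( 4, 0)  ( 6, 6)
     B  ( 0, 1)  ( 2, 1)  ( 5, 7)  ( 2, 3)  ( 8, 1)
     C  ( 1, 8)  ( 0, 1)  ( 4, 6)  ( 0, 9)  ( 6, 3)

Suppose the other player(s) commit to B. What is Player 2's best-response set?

P2 best: {R}

u_2(P vs B) = 1
u_2(Q vs B) = 1
u_2(R vs B) = 7
u_2(S vs B) = 3
u_2(T vs B) = 1
max payoff 7 at {R}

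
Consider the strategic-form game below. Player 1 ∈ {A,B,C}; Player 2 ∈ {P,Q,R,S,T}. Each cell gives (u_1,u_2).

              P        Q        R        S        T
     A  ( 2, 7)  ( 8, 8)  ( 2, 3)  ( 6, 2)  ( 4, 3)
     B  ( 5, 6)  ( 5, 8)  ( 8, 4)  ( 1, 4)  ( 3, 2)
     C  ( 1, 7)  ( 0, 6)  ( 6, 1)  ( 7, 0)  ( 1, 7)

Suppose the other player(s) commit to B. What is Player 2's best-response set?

u_2(P vs B) = 6
u_2(Q vs B) = 8
u_2(R vs B) = 4
u_2(S vs B) = 4
u_2(T vs B) = 2
max payoff 8 at {Q}

BR_2 = {Q}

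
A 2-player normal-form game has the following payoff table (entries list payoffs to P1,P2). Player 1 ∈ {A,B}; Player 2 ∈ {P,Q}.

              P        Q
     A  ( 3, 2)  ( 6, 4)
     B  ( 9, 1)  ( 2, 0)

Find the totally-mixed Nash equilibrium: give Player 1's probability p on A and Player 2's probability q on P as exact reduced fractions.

P1 indiff ⇒ q·3+(1-q)·6 = q·9+(1-q)·2 ⇒ q(-6) = (1-q)(-4) ⇒ q = 2/5
P2 indiff ⇒ p·2+(1-p)·1 = p·4+(1-p)·0 ⇒ p(-2) = (1-p)(-1) ⇒ p = 1/3

(p,q) = (1/3, 2/5)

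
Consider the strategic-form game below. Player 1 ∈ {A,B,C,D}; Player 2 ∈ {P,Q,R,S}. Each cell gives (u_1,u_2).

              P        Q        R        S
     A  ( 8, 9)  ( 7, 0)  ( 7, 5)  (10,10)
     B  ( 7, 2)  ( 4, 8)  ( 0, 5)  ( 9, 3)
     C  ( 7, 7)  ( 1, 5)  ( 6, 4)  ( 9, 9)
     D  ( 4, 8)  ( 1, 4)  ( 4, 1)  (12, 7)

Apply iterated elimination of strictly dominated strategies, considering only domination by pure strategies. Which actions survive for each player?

P1 drop B (A beats it: P:8>7 Q:7>4 R:7>0 S:10>9)
P1 drop C (A beats it: P:8>7 Q:7>1 R:7>6 S:10>9)
P2 drop Q (P beats it: A:9>0 D:8>4)
P2 drop R (P beats it: A:9>5 D:8>1)
P1→{A,D} P2→{P,S}

IESDS → P1:{A,D} P2:{P,S}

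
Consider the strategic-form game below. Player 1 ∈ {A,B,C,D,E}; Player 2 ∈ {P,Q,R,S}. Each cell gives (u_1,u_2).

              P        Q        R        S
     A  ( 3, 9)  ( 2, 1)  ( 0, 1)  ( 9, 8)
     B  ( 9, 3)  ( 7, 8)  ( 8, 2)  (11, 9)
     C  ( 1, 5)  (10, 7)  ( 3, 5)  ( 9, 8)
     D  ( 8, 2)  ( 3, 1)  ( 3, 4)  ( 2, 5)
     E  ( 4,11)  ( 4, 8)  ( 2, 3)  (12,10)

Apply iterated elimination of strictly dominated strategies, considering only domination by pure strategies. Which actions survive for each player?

Remaining: P1:{B,E} P2:{P,S}

P1 drop A (B beats it: P:9>3 Q:7>2 R:8>0 S:11>9)
P1 drop D (B beats it: P:9>8 Q:7>3 R:8>3 S:11>2)
P2 drop Q (S beats it: B:9>8 C:8>7 E:10>8)
P1 drop C (B beats it: P:9>1 R:8>3 S:11>9)
P2 drop R (P beats it: B:3>2 E:11>3)
P1→{B,E} P2→{P,S}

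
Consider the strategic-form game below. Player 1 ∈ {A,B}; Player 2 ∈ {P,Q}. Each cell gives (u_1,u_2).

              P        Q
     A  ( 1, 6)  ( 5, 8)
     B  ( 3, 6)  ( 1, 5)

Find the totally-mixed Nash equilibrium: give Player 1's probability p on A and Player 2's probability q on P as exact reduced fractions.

p=1/3, q=2/3

P1 indiff ⇒ q·1+(1-q)·5 = q·3+(1-q)·1 ⇒ q(-2) = (1-q)(-4) ⇒ q = 2/3
P2 indiff ⇒ p·6+(1-p)·6 = p·8+(1-p)·5 ⇒ p(-2) = (1-p)(-1) ⇒ p = 1/3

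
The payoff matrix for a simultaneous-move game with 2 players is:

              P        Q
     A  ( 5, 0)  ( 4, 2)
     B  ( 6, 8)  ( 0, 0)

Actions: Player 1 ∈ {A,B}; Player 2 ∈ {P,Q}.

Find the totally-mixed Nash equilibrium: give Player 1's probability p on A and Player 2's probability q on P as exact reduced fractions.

p=4/5, q=4/5

P1 indiff ⇒ q·5+(1-q)·4 = q·6+(1-q)·0 ⇒ q(-1) = (1-q)(-4) ⇒ q = 4/5
P2 indiff ⇒ p·0+(1-p)·8 = p·2+(1-p)·0 ⇒ p(-2) = (1-p)(-8) ⇒ p = 4/5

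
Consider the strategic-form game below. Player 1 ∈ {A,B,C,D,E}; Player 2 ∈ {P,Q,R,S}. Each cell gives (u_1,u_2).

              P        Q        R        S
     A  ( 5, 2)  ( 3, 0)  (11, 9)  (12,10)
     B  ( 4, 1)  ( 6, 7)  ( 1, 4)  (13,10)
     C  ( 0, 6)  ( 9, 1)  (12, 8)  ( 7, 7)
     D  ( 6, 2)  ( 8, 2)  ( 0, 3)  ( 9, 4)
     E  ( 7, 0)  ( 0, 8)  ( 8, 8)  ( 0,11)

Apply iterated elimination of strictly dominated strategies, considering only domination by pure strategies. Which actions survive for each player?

Remaining: P1:{A,B,C} P2:{R,S}

P2 drop P (R beats it: A:9>2 B:4>1 C:8>6 D:3>2 E:8>0)
P1 drop E (A beats it: Q:3>0 R:11>8 S:12>0)
P2 drop Q (S beats it: A:10>0 B:10>7 C:7>1 D:4>2)
P1 drop D (A beats it: R:11>0 S:12>9)
P1→{A,B,C} P2→{R,S}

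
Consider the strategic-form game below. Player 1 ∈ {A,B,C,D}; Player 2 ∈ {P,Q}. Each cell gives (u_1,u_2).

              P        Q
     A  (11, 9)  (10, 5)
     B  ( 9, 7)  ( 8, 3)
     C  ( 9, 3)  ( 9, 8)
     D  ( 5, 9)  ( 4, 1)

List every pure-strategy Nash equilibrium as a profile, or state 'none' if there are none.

Nash profiles: (A,P)

(A,P): NE
(A,Q): not NE [P2→P gives 9>5]
(B,P): not NE [P1→A gives 11>9]
(B,Q): not NE [P1→A gives 10>8; P2→P gives 7>3]
(C,P): not NE [P1→A gives 11>9; P2→Q gives 8>3]
(C,Q): not NE [P1→A gives 10>9]
(D,P): not NE [P1→A gives 11>5]
(D,Q): not NE [P1→A gives 10>4; P2→P gives 9>1]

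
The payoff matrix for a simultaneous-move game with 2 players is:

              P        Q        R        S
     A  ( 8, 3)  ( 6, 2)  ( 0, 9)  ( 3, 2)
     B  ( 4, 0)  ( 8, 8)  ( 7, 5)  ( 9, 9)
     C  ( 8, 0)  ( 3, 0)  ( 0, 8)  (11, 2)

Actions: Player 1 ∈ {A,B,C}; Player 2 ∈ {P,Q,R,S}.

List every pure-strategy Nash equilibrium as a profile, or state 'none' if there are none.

(A,P): not NE [P2→R gives 9>3]
(A,Q): not NE [P1→B gives 8>6; P2→R gives 9>2]
(A,R): not NE [P1→B gives 7>0]
(A,S): not NE [P1→C gives 11>3; P2→R gives 9>2]
(B,P): not NE [P1→C gives 8>4; P2→S gives 9>0]
(B,Q): not NE [P2→S gives 9>8]
(B,R): not NE [P2→S gives 9>5]
(B,S): not NE [P1→C gives 11>9]
(C,P): not NE [P2→R gives 8>0]
(C,Q): not NE [P1→B gives 8>3; P2→R gives 8>0]
(C,R): not NE [P1→B gives 7>0]
(C,S): not NE [P2→R gives 8>2]

PSNE: ∅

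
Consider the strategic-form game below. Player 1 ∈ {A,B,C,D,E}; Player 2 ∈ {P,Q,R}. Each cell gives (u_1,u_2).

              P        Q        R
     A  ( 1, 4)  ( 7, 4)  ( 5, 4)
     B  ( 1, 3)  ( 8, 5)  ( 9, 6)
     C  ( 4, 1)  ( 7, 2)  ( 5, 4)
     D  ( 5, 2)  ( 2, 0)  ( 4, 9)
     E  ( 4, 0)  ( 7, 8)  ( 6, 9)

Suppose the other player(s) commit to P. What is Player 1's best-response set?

u_1(A vs P) = 1
u_1(B vs P) = 1
u_1(C vs P) = 4
u_1(D vs P) = 5
u_1(E vs P) = 4
max payoff 5 at {D}

BR_1 = {D}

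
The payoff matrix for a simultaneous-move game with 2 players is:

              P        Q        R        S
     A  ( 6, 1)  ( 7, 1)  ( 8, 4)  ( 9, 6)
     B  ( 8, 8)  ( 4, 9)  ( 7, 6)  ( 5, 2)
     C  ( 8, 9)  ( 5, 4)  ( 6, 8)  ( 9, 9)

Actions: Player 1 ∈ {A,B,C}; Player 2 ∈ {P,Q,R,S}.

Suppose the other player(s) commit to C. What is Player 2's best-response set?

argmax u_2 = {P,S}

u_2(P vs C) = 9
u_2(Q vs C) = 4
u_2(R vs C) = 8
u_2(S vs C) = 9
max payoff 9 at {P,S}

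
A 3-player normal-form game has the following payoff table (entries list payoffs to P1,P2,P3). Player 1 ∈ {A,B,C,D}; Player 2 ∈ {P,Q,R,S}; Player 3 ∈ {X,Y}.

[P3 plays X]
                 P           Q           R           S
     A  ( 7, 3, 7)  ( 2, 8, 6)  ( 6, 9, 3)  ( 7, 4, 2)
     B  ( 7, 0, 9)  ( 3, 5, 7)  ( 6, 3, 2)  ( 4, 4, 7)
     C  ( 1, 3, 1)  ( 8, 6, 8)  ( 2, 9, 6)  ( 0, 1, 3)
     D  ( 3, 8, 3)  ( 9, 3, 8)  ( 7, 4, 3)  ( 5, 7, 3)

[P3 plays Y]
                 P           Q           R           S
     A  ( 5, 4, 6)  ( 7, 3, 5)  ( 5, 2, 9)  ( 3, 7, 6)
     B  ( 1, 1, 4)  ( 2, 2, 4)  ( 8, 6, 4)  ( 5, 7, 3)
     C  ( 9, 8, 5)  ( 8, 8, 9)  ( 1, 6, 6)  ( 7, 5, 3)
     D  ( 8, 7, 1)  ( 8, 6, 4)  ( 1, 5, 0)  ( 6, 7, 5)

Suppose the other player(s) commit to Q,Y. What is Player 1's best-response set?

u_1(A vs Q,Y) = 7
u_1(B vs Q,Y) = 2
u_1(C vs Q,Y) = 8
u_1(D vs Q,Y) = 8
max payoff 8 at {C,D}

argmax u_1 = {C,D}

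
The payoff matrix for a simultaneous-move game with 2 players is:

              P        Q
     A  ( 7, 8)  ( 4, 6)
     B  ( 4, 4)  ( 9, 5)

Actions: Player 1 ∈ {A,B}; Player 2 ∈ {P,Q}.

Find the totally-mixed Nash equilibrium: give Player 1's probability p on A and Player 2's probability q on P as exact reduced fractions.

P1 indiff ⇒ q·7+(1-q)·4 = q·4+(1-q)·9 ⇒ q(3) = (1-q)(5) ⇒ q = 5/8
P2 indiff ⇒ p·8+(1-p)·4 = p·6+(1-p)·5 ⇒ p(2) = (1-p)(1) ⇒ p = 1/3

p=1/3, q=5/8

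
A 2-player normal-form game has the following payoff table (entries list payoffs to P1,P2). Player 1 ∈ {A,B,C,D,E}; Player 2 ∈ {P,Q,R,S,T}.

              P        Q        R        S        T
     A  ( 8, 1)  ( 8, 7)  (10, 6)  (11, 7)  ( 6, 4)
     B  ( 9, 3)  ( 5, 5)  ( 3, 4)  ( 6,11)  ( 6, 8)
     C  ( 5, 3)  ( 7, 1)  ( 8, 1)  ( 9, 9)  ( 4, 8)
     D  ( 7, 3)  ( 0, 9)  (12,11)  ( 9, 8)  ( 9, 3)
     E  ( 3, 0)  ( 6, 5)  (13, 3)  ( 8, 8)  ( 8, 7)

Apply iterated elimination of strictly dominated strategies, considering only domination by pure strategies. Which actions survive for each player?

P1 drop C (A beats it: P:8>5 Q:8>7 R:10>8 S:11>9 T:6>4)
P2 drop P (Q beats it: A:7>1 B:5>3 D:9>3 E:5>0)
P1 drop B (E beats it: Q:6>5 R:13>3 S:8>6 T:8>6)
P2 drop T (S beats it: A:7>4 D:8>3 E:8>7)
P1→{A,D,E} P2→{Q,R,S}

Survivors P1:{A,D,E} P2:{Q,R,S}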